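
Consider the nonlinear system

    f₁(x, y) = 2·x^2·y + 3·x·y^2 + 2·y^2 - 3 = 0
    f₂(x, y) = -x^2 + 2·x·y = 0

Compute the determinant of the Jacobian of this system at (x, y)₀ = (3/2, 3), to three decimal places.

J = [[4·x·y + 3·y^2, 2·x^2 + 6·x·y + 4·y], [-2·x + 2·y, 2·x]].
At the point, J = [[45.000, 43.500], [3.000, 3.000]].
det J = 4.500.

4.500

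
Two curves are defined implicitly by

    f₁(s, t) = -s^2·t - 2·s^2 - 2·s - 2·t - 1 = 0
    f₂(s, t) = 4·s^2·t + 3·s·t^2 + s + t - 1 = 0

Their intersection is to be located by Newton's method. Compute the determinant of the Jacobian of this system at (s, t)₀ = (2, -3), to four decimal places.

-158.0000

J = [[-2·s·t - 4·s - 2, -s^2 - 2], [8·s·t + 3·t^2 + 1, 4·s^2 + 6·s·t + 1]].
At the point, J = [[2.0000, -6.0000], [-20.0000, -19.0000]].
det J = -158.0000.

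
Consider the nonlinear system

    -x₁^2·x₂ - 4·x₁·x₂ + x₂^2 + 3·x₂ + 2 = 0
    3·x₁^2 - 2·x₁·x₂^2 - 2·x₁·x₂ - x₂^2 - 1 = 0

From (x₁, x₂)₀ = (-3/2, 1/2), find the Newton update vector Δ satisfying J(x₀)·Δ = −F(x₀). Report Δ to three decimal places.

(0.405, -0.700)

At (-3/2, 1/2): F = (5.625, 7.750).
Jacobian J = [[-2·x₁·x₂ - 4·x₂, -x₁^2 - 4·x₁ + 2·x₂ + 3], [6·x₁ - 2·x₂^2 - 2·x₂, -4·x₁·x₂ - 2·x₁ - 2·x₂]].
At the point, J = [[-0.500, 7.750], [-10.500, 5.000]] (det J = 78.875).
Solving J·Δ = −F gives Δ = (0.405, -0.700).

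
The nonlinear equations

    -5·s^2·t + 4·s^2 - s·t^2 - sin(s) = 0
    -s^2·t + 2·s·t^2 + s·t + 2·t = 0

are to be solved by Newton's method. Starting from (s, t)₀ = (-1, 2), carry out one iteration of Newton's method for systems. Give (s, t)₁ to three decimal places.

(-0.972, 1.049)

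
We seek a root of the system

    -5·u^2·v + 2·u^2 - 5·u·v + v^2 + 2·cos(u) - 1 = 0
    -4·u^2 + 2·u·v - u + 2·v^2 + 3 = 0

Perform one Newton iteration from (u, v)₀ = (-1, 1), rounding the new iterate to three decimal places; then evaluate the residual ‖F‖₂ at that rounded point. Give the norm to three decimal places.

6.647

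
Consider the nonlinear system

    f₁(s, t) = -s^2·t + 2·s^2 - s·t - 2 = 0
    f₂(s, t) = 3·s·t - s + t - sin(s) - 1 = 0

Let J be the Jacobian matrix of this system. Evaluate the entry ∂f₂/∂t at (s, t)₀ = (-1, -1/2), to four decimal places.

∂f₂/∂t = 3·s + 1.
At (-1, -1/2) this is -2.0000.

-2.0000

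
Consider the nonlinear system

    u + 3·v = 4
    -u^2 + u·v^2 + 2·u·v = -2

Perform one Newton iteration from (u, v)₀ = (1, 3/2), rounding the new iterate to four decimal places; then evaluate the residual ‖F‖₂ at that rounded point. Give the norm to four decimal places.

At (1, 3/2): F = (1.5000, 6.2500).
Jacobian J = [[1, 3], [-2·u + v^2 + 2·v, 2·u·v + 2·u]].
At the point, J = [[1.0000, 3.0000], [3.2500, 5.0000]] (det J = -4.7500).
Solving J·Δ = −F gives Δ = (-2.3684, 0.2895).
Then the next iterate is (u, v)₁ = (-1.3684, 1.7895).
Re-evaluating at (-1.3684, 1.7895): F = (0.0001, -9.152064), so ‖F‖₂ = 9.1521.

9.1521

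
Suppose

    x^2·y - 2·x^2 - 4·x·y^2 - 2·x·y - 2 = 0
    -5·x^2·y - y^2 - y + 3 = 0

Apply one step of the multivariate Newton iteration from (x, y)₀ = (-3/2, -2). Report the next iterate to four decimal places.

(-0.8193, -1.6267)

At (-3/2, -2): F = (7.0000, 23.5000).
Jacobian J = [[2·x·y - 4·x - 4·y^2 - 2·y, x^2 - 8·x·y - 2·x], [-10·x·y, -5·x^2 - 2·y - 1]].
At the point, J = [[0.0000, -18.7500], [-30.0000, -8.2500]] (det J = -562.5000).
Solving J·Δ = −F gives Δ = (0.6807, 0.3733).
Then the next iterate is (x, y)₁ = (-0.8193, -1.6267).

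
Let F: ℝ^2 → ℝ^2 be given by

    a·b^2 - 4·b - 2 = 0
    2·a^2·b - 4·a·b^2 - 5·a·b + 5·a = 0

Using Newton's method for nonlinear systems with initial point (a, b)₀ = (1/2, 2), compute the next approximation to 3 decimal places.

(1.324, -0.351)

At (1/2, 2): F = (-8.000, -9.500).
Jacobian J = [[b^2, 2·a·b - 4], [4·a·b - 4·b^2 - 5·b + 5, 2·a^2 - 8·a·b - 5·a]].
At the point, J = [[4.000, -2.000], [-17.000, -10.000]] (det J = -74.000).
Solving J·Δ = −F gives Δ = (0.824, -2.351).
Then the next iterate is (a, b)₁ = (1.324, -0.351).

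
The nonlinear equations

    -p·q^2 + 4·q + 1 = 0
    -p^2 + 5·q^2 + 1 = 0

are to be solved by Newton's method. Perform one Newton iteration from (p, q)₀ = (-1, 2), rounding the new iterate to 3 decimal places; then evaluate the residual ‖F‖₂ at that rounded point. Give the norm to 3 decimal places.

6.770

At (-1, 2): F = (13.000, 20.000).
Jacobian J = [[-q^2, -2·p·q + 4], [-2·p, 10·q]].
At the point, J = [[-4.000, 8.000], [2.000, 20.000]] (det J = -96.000).
Solving J·Δ = −F gives Δ = (1.042, -1.104).
Then the next iterate is (p, q)₁ = (0.042, 0.896).
Re-evaluating at (0.042, 0.896): F = (4.55028, 5.01232), so ‖F‖₂ = 6.770.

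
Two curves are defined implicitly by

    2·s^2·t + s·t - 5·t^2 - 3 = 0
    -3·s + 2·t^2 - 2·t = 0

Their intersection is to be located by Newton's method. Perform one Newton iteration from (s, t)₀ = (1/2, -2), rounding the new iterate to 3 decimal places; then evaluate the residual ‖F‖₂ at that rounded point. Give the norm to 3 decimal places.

7.629

At (1/2, -2): F = (-25.000, 10.500).
Jacobian J = [[4·s·t + t, 2·s^2 + s - 10·t], [-3, 4·t - 2]].
At the point, J = [[-6.000, 21.000], [-3.000, -10.000]] (det J = 123.000).
Solving J·Δ = −F gives Δ = (-0.240, 1.122).
Then the next iterate is (s, t)₁ = (0.260, -0.878).
Re-evaluating at (0.260, -0.878): F = (-7.20141, 2.51777), so ‖F‖₂ = 7.629.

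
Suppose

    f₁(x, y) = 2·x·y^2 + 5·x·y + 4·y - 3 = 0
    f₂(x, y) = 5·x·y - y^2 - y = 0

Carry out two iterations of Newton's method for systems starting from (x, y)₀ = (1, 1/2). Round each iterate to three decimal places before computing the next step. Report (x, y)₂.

(0.303, 0.515)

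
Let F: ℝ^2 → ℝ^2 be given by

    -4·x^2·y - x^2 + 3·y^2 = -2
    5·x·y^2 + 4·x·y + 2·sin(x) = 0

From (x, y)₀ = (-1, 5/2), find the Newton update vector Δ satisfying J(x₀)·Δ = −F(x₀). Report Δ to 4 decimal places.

(0.1717, -1.2298)

At (-1, 5/2): F = (9.7500, -42.932942).
Jacobian J = [[-8·x·y - 2·x, -4·x^2 + 6·y], [5·y^2 + 4·y + 2·cos(x), 10·x·y + 4·x]].
At the point, J = [[22.0000, 11.0000], [42.330605, -29.0000]] (det J = -1103.636651).
Solving J·Δ = −F gives Δ = (0.1717, -1.2298).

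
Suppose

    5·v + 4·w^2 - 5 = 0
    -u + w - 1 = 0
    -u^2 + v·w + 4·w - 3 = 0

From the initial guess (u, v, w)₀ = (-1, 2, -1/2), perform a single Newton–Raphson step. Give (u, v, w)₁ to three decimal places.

(-0.526, 1.579, 0.474)

At (-1, 2, -1/2): F = (6.000, -0.500, -7.000).
Jacobian J = [[0, 5, 8·w], [-1, 0, 1], [-2·u, w, v + 4]].
At the point, J = [[0.000, 5.000, -4.000], [-1.000, 0.000, 1.000], [2.000, -0.500, 6.000]] (det J = 38.000).
Solving J·Δ = −F gives Δ = (0.474, -0.421, 0.974).
Then the next iterate is (u, v, w)₁ = (-0.526, 1.579, 0.474).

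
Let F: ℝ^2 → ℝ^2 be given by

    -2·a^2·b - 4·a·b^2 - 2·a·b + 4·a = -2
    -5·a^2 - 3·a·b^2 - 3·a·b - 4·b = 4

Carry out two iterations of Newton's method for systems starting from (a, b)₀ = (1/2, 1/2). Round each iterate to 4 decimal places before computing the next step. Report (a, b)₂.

At (1/2, 1/2): F = (2.7500, -8.3750).
Jacobian J = [[-4·a·b - 4·b^2 - 2·b + 4, -2·a^2 - 8·a·b - 2·a], [-10·a - 3·b^2 - 3·b, -6·a·b - 3·a - 4]].
At the point, J = [[1.0000, -3.5000], [-7.2500, -7.0000]] (det J = -32.3750).
Solving J·Δ = −F gives Δ = (-1.5000, 0.3571).
Then the next iterate is (a, b)₁ = (-1.0000, 0.8571).
Round to (-1.0000, 0.8571) and repeat: F = (0.938482, -7.653239), J = [[2.775718, 6.8568], [5.224839, 4.1426]].
Δ = (2.3170, -1.0748), so (a, b)₂ = (1.3170, -0.2177).

(1.3170, -0.2177)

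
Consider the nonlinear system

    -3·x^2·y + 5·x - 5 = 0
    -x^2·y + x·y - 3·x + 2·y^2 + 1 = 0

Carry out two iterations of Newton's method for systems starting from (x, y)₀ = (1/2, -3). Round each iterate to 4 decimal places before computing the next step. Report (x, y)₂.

(0.6850, -0.9975)

At (1/2, -3): F = (-0.2500, 16.7500).
Jacobian J = [[-6·x·y + 5, -3·x^2], [-2·x·y + y - 3, -x^2 + x + 4·y]].
At the point, J = [[14.0000, -0.7500], [-3.0000, -11.7500]] (det J = -166.7500).
Solving J·Δ = −F gives Δ = (0.0930, 1.4018).
Then the next iterate is (x, y)₁ = (0.5930, -1.5982).
Round to (0.5930, -1.5982) and repeat: F = (-0.348984, 3.943759), J = [[10.686396, -1.054947], [-2.702735, -6.151449]].
Δ = (0.0920, 0.6007), so (x, y)₂ = (0.6850, -0.9975).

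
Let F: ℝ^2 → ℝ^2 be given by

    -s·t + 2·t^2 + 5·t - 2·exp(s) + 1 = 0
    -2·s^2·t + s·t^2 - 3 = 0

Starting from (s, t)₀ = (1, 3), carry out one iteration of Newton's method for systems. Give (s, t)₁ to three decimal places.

At (1, 3): F = (25.56344, 0.000).
Jacobian J = [[-t - 2·exp(s), -s + 4·t + 5], [-4·s·t + t^2, -2·s^2 + 2·s·t]].
At the point, J = [[-8.43656, 16.000], [-3.000, 4.000]] (det J = 14.25375).
Solving J·Δ = −F gives Δ = (-7.174, -5.380).
Then the next iterate is (s, t)₁ = (-6.174, -2.380).

(-6.174, -2.380)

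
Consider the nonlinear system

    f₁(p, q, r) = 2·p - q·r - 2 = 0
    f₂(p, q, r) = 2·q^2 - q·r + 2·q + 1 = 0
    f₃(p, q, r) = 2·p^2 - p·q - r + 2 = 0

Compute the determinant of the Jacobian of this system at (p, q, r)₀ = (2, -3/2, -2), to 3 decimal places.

J = [[2, -r, -q], [0, 4·q - r + 2, -q], [4·p - q, -p, -1]].
At the point, J = [[2.000, 2.000, 1.500], [0.000, -2.000, 1.500], [9.500, -2.000, -1.000]].
det J = 67.000.

67.000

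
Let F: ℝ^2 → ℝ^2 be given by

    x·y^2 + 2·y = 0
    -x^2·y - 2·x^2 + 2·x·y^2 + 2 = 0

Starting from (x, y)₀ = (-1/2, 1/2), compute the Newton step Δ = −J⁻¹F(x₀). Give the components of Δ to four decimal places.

At (-1/2, 1/2): F = (0.8750, 1.1250).
Jacobian J = [[y^2, 2·x·y + 2], [-2·x·y - 4·x + 2·y^2, -x^2 + 4·x·y]].
At the point, J = [[0.2500, 1.5000], [3.0000, -1.2500]] (det J = -4.8125).
Solving J·Δ = −F gives Δ = (-0.5779, -0.4870).

(-0.5779, -0.4870)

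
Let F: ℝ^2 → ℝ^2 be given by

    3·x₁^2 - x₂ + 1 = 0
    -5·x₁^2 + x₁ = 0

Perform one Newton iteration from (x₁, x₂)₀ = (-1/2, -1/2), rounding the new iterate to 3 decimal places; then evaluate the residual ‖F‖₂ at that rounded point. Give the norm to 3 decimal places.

At (-1/2, -1/2): F = (2.250, -1.750).
Jacobian J = [[6·x₁, -1], [-10·x₁ + 1, 0]].
At the point, J = [[-3.000, -1.000], [6.000, 0.000]] (det J = 6.000).
Solving J·Δ = −F gives Δ = (0.292, 1.375).
Then the next iterate is (x₁, x₂)₁ = (-0.208, 0.875).
Re-evaluating at (-0.208, 0.875): F = (0.25479, -0.42432), so ‖F‖₂ = 0.495.

0.495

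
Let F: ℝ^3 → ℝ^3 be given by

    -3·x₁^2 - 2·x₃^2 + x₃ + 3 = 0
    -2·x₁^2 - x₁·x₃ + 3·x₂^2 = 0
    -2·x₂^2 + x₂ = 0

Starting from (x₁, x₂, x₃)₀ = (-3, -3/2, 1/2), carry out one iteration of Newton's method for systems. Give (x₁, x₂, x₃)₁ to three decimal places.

At (-3, -3/2, 1/2): F = (-24.000, -9.750, -6.000).
Jacobian J = [[-6·x₁, 0, -4·x₃ + 1], [-4·x₁ - x₃, 6·x₂, -x₁], [0, -4·x₂ + 1, 0]].
At the point, J = [[18.000, 0.000, -1.000], [11.500, -9.000, 3.000], [0.000, 7.000, 0.000]] (det J = -458.500).
Solving J·Δ = −F gives Δ = (1.366, 0.857, 0.586).
Then the next iterate is (x₁, x₂, x₃)₁ = (-1.634, -0.643, 1.086).

(-1.634, -0.643, 1.086)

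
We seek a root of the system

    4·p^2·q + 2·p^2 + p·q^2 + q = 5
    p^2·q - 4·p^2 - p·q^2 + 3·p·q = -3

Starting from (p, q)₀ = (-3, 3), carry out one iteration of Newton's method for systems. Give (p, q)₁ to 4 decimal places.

(-1.7295, 2.9098)

At (-3, 3): F = (97.0000, -6.0000).
Jacobian J = [[8·p·q + 4·p + q^2, 4·p^2 + 2·p·q + 1], [2·p·q - 8·p - q^2 + 3·q, p^2 - 2·p·q + 3·p]].
At the point, J = [[-75.0000, 19.0000], [6.0000, 18.0000]] (det J = -1464.0000).
Solving J·Δ = −F gives Δ = (1.2705, -0.0902).
Then the next iterate is (p, q)₁ = (-1.7295, 2.9098).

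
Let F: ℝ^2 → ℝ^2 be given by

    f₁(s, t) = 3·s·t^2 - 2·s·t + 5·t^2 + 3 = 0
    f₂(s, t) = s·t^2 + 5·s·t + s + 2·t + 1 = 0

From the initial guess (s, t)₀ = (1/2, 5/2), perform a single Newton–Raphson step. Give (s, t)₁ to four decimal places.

At (1/2, 5/2): F = (41.1250, 15.8750).
Jacobian J = [[3·t^2 - 2·t, 6·s·t - 2·s + 10·t], [t^2 + 5·t + 1, 2·s·t + 5·s + 2]].
At the point, J = [[13.7500, 31.5000], [19.7500, 7.0000]] (det J = -525.8750).
Solving J·Δ = −F gives Δ = (-0.4035, -1.1294).
Then the next iterate is (s, t)₁ = (0.0965, 1.3706).

(0.0965, 1.3706)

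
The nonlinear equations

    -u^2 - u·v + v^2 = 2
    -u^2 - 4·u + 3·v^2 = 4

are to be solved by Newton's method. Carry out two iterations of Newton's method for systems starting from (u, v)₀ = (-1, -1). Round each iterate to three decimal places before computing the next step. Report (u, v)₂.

(0.286, -1.357)

At (-1, -1): F = (-3.000, 2.000).
Jacobian J = [[-2·u - v, -u + 2·v], [-2·u - 4, 6·v]].
At the point, J = [[3.000, -1.000], [-2.000, -6.000]] (det J = -20.000).
Solving J·Δ = −F gives Δ = (1.000, 0.000).
Then the next iterate is (u, v)₁ = (0.000, -1.000).
Round to (0.000, -1.000) and repeat: F = (-1.000, -1.000), J = [[1.000, -2.000], [-4.000, -6.000]].
Δ = (0.286, -0.357), so (u, v)₂ = (0.286, -1.357).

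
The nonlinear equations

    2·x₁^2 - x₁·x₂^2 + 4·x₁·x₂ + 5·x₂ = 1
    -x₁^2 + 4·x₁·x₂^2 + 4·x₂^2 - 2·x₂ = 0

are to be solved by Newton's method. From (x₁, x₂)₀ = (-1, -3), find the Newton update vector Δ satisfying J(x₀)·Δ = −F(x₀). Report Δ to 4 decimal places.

At (-1, -3): F = (7.0000, 5.0000).
Jacobian J = [[4·x₁ - x₂^2 + 4·x₂, -2·x₁·x₂ + 4·x₁ + 5], [-2·x₁ + 4·x₂^2, 8·x₁·x₂ + 8·x₂ - 2]].
At the point, J = [[-25.0000, -5.0000], [38.0000, -2.0000]] (det J = 240.0000).
Solving J·Δ = −F gives Δ = (-0.0458, 1.6292).

(-0.0458, 1.6292)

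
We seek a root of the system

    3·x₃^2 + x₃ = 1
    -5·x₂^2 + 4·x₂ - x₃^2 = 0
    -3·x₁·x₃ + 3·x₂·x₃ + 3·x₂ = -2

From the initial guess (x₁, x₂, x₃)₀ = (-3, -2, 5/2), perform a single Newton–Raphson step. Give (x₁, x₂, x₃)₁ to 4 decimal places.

(-1.4108, -0.8366, 1.2344)

At (-3, -2, 5/2): F = (20.2500, -34.2500, 3.5000).
Jacobian J = [[0, 0, 6·x₃ + 1], [0, -10·x₂ + 4, -2·x₃], [-3·x₃, 3·x₃ + 3, -3·x₁ + 3·x₂]].
At the point, J = [[0.0000, 0.0000, 16.0000], [0.0000, 24.0000, -5.0000], [-7.5000, 10.5000, 3.0000]] (det J = 2880.0000).
Solving J·Δ = −F gives Δ = (1.5892, 1.1634, -1.2656).
Then the next iterate is (x₁, x₂, x₃)₁ = (-1.4108, -0.8366, 1.2344).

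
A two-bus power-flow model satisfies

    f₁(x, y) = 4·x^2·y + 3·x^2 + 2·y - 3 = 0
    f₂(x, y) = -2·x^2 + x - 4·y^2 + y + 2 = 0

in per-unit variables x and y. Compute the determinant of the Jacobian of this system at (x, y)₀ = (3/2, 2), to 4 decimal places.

J = [[8·x·y + 6·x, 4·x^2 + 2], [-4·x + 1, -8·y + 1]].
At the point, J = [[33.0000, 11.0000], [-5.0000, -15.0000]].
det J = -440.0000.

-440.0000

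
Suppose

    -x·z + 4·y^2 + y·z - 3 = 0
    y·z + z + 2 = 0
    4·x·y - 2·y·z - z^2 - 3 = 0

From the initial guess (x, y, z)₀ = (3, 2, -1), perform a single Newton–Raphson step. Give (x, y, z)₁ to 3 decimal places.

At (3, 2, -1): F = (14.000, -1.000, 24.000).
Jacobian J = [[-z, 8·y + z, -x + y], [0, z, y + 1], [4·y, 4·x - 2·z, -2·y - 2·z]].
At the point, J = [[1.000, 15.000, -1.000], [0.000, -1.000, 3.000], [8.000, 14.000, -2.000]] (det J = 312.000).
Solving J·Δ = −F gives Δ = (-1.538, -0.827, 0.058).
Then the next iterate is (x, y, z)₁ = (1.462, 1.173, -0.942).

(1.462, 1.173, -0.942)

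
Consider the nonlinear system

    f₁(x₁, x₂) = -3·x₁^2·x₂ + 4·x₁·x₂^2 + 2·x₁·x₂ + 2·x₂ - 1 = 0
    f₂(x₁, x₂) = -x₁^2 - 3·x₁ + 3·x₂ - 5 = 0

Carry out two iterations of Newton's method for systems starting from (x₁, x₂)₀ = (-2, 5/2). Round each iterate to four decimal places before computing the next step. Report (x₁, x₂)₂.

(-1.0967, 0.7361)

At (-2, 5/2): F = (-86.0000, 4.5000).
Jacobian J = [[-6·x₁·x₂ + 4·x₂^2 + 2·x₂, -3·x₁^2 + 8·x₁·x₂ + 2·x₁ + 2], [-2·x₁ - 3, 3]].
At the point, J = [[60.0000, -54.0000], [1.0000, 3.0000]] (det J = 234.0000).
Solving J·Δ = −F gives Δ = (0.0641, -1.5214).
Then the next iterate is (x₁, x₂)₁ = (-1.9359, 0.9786).
Round to (-1.9359, 0.9786) and repeat: F = (-21.249987, -0.004209), J = [[17.154662, -28.270700], [0.8718, 3.0000]].
Δ = (0.8392, -0.2425), so (x₁, x₂)₂ = (-1.0967, 0.7361).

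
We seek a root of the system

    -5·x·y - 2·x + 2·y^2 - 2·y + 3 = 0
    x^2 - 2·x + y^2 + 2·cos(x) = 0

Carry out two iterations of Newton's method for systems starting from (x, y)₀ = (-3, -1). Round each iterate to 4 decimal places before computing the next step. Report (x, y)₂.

(-0.9752, 0.7058)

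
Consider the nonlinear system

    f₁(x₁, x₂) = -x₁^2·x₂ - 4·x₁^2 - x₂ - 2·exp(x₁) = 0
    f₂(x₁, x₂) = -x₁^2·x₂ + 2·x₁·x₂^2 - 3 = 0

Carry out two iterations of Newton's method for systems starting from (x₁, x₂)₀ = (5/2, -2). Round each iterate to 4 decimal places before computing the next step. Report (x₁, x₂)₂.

At (5/2, -2): F = (-34.864988, 29.5000).
Jacobian J = [[-2·x₁·x₂ - 8·x₁ - 2·exp(x₁), -x₁^2 - 1], [-2·x₁·x₂ + 2·x₂^2, -x₁^2 + 4·x₁·x₂]].
At the point, J = [[-34.364988, -7.2500], [18.0000, -26.2500]] (det J = 1032.580933).
Solving J·Δ = −F gives Δ = (-1.0935, 0.3740).
Then the next iterate is (x₁, x₂)₁ = (1.4065, -1.6260).
Round to (1.4065, -1.6260) and repeat: F = (-11.233636, 7.653845), J = [[-14.841351, -2.978242], [9.861690, -11.126118]].
Δ = (-0.7598, 0.0145), so (x₁, x₂)₂ = (0.6467, -1.6115).

(0.6467, -1.6115)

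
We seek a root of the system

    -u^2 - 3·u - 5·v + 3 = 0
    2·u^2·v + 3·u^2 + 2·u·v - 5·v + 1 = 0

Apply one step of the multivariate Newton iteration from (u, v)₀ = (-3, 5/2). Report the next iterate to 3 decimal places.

(-2.170, 1.098)

At (-3, 5/2): F = (-9.500, 45.500).
Jacobian J = [[-2·u - 3, -5], [4·u·v + 6·u + 2·v, 2·u^2 + 2·u - 5]].
At the point, J = [[3.000, -5.000], [-43.000, 7.000]] (det J = -194.000).
Solving J·Δ = −F gives Δ = (0.830, -1.402).
Then the next iterate is (u, v)₁ = (-2.170, 1.098).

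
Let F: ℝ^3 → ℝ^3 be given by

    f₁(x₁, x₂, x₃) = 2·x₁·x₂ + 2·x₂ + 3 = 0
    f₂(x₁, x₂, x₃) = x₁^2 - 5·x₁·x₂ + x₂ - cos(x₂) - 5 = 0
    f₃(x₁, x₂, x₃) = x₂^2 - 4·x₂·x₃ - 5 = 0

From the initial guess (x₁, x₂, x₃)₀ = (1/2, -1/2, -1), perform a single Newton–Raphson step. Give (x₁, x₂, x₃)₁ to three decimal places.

(1.869, -0.544, 2.441)

At (1/2, -1/2, -1): F = (1.500, -4.87758, -6.750).
Jacobian J = [[2·x₂, 2·x₁ + 2, 0], [2·x₁ - 5·x₂, -5·x₁ + sin(x₂) + 1, 0], [0, 2·x₂ - 4·x₃, -4·x₂]].
At the point, J = [[-1.000, 3.000, 0.000], [3.500, -1.97943, 0.000], [0.000, 3.000, 2.000]] (det J = -17.04115).
Solving J·Δ = −F gives Δ = (1.369, -0.044, 3.441).
Then the next iterate is (x₁, x₂, x₃)₁ = (1.869, -0.544, 2.441).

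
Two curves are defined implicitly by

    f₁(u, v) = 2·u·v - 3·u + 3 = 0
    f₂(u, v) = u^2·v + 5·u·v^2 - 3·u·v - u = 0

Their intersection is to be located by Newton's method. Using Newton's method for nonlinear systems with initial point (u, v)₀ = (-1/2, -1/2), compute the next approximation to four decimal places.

At (-1/2, -1/2): F = (5.0000, -1.0000).
Jacobian J = [[2·v - 3, 2·u], [2·u·v + 5·v^2 - 3·v - 1, u^2 + 10·u·v - 3·u]].
At the point, J = [[-4.0000, -1.0000], [2.2500, 4.2500]] (det J = -14.7500).
Solving J·Δ = −F gives Δ = (1.3729, -0.4915).
Then the next iterate is (u, v)₁ = (0.8729, -0.9915).

(0.8729, -0.9915)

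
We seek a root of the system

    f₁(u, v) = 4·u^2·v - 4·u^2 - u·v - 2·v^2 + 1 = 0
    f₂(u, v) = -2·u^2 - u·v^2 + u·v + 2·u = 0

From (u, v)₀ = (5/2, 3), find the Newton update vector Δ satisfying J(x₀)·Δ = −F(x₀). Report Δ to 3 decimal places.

At (5/2, 3): F = (25.500, -22.500).
Jacobian J = [[8·u·v - 8·u - v, 4·u^2 - u - 4·v], [-4·u - v^2 + v + 2, -2·u·v + u]].
At the point, J = [[37.000, 10.500], [-14.000, -12.500]] (det J = -315.500).
Solving J·Δ = −F gives Δ = (-0.261, -1.507).

(-0.261, -1.507)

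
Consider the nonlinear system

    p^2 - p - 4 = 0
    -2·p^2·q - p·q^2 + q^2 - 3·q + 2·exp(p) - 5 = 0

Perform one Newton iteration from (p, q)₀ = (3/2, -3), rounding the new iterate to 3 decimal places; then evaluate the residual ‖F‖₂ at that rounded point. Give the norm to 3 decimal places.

296.833

At (3/2, -3): F = (-3.250, 21.96338).
Jacobian J = [[2·p - 1, 0], [-4·p·q - q^2 + 2·exp(p), -2·p^2 - 2·p·q + 2·q - 3]].
At the point, J = [[2.000, 0.000], [17.96338, -4.500]] (det J = -9.000).
Solving J·Δ = −F gives Δ = (1.625, 11.368).
Then the next iterate is (p, q)₁ = (3.125, 8.368).
Re-evaluating at (3.125, 8.368): F = (2.64062, -296.82149), so ‖F‖₂ = 296.833.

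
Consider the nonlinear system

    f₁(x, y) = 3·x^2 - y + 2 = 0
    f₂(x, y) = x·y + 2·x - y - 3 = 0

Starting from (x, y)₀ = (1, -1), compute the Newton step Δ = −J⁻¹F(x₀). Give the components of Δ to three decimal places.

At (1, -1): F = (6.000, -1.000).
Jacobian J = [[6·x, -1], [y + 2, x - 1]].
At the point, J = [[6.000, -1.000], [1.000, 0.000]] (det J = 1.000).
Solving J·Δ = −F gives Δ = (1.000, 12.000).

(1.000, 12.000)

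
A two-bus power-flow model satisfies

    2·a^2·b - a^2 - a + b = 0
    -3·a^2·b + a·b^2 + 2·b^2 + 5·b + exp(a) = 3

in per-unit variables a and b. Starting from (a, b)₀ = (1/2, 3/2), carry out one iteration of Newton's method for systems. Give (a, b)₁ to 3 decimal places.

(0.369, 0.587)

At (1/2, 3/2): F = (1.500, 10.64872).
Jacobian J = [[4·a·b - 2·a - 1, 2·a^2 + 1], [-6·a·b + b^2 + exp(a), -3·a^2 + 2·a·b + 4·b + 5]].
At the point, J = [[1.000, 1.500], [-0.60128, 11.750]] (det J = 12.65192).
Solving J·Δ = −F gives Δ = (-0.131, -0.913).
Then the next iterate is (a, b)₁ = (0.369, 0.587).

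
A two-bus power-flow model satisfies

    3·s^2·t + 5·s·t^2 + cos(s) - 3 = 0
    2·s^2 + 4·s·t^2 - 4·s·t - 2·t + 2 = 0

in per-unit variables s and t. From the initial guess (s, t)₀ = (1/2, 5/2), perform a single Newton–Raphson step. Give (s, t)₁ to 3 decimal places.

(-5.449, 18.521)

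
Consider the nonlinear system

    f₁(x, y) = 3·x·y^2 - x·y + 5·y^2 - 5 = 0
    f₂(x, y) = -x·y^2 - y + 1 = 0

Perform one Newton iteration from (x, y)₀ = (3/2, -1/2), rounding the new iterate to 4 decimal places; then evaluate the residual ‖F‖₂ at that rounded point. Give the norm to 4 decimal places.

At (3/2, -1/2): F = (-1.8750, 1.1250).
Jacobian J = [[3·y^2 - y, 6·x·y - x + 10·y], [-y^2, -2·x·y - 1]].
At the point, J = [[1.2500, -11.0000], [-0.2500, 0.5000]] (det J = -2.1250).
Solving J·Δ = −F gives Δ = (5.3824, 0.4412).
Then the next iterate is (x, y)₁ = (6.8824, -0.0588).
Re-evaluating at (6.8824, -0.0588): F = (-4.506641, 1.035005), so ‖F‖₂ = 4.6240.

4.6240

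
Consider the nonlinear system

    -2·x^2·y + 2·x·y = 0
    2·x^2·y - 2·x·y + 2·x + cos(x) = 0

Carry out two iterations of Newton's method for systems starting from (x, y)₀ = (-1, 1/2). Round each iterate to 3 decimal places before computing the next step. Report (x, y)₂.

(-0.450, 0.037)

At (-1, 1/2): F = (-2.000, 0.54030).
Jacobian J = [[-4·x·y + 2·y, -2·x^2 + 2·x], [4·x·y - 2·y - sin(x) + 2, 2·x^2 - 2·x]].
At the point, J = [[3.000, -4.000], [-0.15853, 4.000]] (det J = 11.36588).
Solving J·Δ = −F gives Δ = (0.514, -0.115).
Then the next iterate is (x, y)₁ = (-0.486, 0.385).
Round to (-0.486, 0.385) and repeat: F = (-0.55609, 0.46830), J = [[1.51844, -1.44439], [0.94865, 1.44439]].
Δ = (0.036, -0.348), so (x, y)₂ = (-0.450, 0.037).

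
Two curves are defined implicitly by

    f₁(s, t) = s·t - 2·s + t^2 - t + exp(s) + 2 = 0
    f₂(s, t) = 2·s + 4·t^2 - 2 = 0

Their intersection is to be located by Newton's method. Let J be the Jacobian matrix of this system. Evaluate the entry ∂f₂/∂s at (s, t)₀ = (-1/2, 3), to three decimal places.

2.000

∂f₂/∂s = 2.
At (-1/2, 3) this is 2.000.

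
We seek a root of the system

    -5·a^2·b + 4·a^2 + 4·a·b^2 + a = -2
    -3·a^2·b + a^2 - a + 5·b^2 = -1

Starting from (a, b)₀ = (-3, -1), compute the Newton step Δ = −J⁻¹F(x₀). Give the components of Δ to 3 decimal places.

(1.220, 0.392)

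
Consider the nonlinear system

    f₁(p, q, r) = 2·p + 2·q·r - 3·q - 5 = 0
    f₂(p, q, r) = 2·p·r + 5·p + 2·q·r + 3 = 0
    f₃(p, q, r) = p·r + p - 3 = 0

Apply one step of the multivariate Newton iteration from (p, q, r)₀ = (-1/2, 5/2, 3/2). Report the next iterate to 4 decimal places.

(1.2963, -5.0988, 1.9815)

At (-1/2, 5/2, 3/2): F = (-6.0000, 6.5000, -4.2500).
Jacobian J = [[2, 2·r - 3, 2·q], [2·r + 5, 2·r, 2·p + 2·q], [r + 1, 0, p]].
At the point, J = [[2.0000, 0.0000, 5.0000], [8.0000, 3.0000, 4.0000], [2.5000, 0.0000, -0.5000]] (det J = -40.5000).
Solving J·Δ = −F gives Δ = (1.7963, -7.5988, 0.4815).
Then the next iterate is (p, q, r)₁ = (1.2963, -5.0988, 1.9815).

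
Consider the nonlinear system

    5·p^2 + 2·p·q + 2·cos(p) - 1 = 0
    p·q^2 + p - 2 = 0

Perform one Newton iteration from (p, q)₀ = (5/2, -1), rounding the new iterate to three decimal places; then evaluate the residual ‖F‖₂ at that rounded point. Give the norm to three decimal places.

At (5/2, -1): F = (23.64771, 3.000).
Jacobian J = [[10·p + 2·q - 2·sin(p), 2·p], [q^2 + 1, 2·p·q]].
At the point, J = [[21.80306, 5.000], [2.000, -5.000]] (det J = -119.01528).
Solving J·Δ = −F gives Δ = (-1.120, 0.152).
Then the next iterate is (p, q)₁ = (1.380, -0.848).
Re-evaluating at (1.380, -0.848): F = (6.56080, 0.37236), so ‖F‖₂ = 6.571.

6.571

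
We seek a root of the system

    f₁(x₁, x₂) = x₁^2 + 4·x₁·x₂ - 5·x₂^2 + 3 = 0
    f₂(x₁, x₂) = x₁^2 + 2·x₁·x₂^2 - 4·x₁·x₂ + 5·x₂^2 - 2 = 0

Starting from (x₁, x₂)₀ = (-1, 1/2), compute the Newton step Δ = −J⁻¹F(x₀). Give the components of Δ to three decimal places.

(0.667, 0.083)

At (-1, 1/2): F = (0.750, 1.750).
Jacobian J = [[2·x₁ + 4·x₂, 4·x₁ - 10·x₂], [2·x₁ + 2·x₂^2 - 4·x₂, 4·x₁·x₂ - 4·x₁ + 10·x₂]].
At the point, J = [[0.000, -9.000], [-3.500, 7.000]] (det J = -31.500).
Solving J·Δ = −F gives Δ = (0.667, 0.083).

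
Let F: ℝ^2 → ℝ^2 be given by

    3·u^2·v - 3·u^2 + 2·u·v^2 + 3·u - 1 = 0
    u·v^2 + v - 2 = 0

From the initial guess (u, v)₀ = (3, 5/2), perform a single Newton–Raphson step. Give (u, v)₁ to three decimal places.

(2.139, 1.633)

At (3, 5/2): F = (86.000, 19.250).
Jacobian J = [[6·u·v - 6·u + 2·v^2 + 3, 3·u^2 + 4·u·v], [v^2, 2·u·v + 1]].
At the point, J = [[42.500, 57.000], [6.250, 16.000]] (det J = 323.750).
Solving J·Δ = −F gives Δ = (-0.861, -0.867).
Then the next iterate is (u, v)₁ = (2.139, 1.633).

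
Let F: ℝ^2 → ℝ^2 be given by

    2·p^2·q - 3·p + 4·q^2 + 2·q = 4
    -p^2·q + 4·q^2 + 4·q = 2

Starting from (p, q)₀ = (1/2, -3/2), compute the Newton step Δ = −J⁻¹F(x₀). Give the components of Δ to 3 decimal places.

(-0.237, 0.124)

At (1/2, -3/2): F = (-0.250, 1.375).
Jacobian J = [[4·p·q - 3, 2·p^2 + 8·q + 2], [-2·p·q, -p^2 + 8·q + 4]].
At the point, J = [[-6.000, -9.500], [1.500, -8.250]] (det J = 63.750).
Solving J·Δ = −F gives Δ = (-0.237, 0.124).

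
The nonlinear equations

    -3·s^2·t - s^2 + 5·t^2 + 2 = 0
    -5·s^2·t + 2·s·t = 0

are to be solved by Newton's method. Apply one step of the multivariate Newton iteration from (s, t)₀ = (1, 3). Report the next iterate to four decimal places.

(0.8136, 1.4915)

At (1, 3): F = (37.0000, -9.0000).
Jacobian J = [[-6·s·t - 2·s, -3·s^2 + 10·t], [-10·s·t + 2·t, -5·s^2 + 2·s]].
At the point, J = [[-20.0000, 27.0000], [-24.0000, -3.0000]] (det J = 708.0000).
Solving J·Δ = −F gives Δ = (-0.1864, -1.5085).
Then the next iterate is (s, t)₁ = (0.8136, 1.4915).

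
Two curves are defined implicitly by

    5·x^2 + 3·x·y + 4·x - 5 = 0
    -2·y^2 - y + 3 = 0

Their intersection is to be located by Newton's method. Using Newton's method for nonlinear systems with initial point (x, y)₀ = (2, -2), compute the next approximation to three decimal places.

At (2, -2): F = (11.000, -3.000).
Jacobian J = [[10·x + 3·y + 4, 3·x], [0, -4·y - 1]].
At the point, J = [[18.000, 6.000], [0.000, 7.000]] (det J = 126.000).
Solving J·Δ = −F gives Δ = (-0.754, 0.429).
Then the next iterate is (x, y)₁ = (1.246, -1.571).

(1.246, -1.571)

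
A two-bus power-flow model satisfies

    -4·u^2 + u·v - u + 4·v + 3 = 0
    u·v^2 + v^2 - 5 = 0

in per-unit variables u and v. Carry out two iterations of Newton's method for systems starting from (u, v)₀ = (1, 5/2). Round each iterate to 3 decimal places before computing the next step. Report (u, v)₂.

(1.530, 1.403)

At (1, 5/2): F = (10.500, 7.500).
Jacobian J = [[-8·u + v - 1, u + 4], [v^2, 2·u·v + 2·v]].
At the point, J = [[-6.500, 5.000], [6.250, 10.000]] (det J = -96.250).
Solving J·Δ = −F gives Δ = (0.701, -1.188).
Then the next iterate is (u, v)₁ = (1.701, 1.312).
Round to (1.701, 1.312) and repeat: F = (-2.79489, -0.35065), J = [[-13.296, 5.701], [1.72134, 7.08742]].
Δ = (-0.171, 0.091), so (u, v)₂ = (1.530, 1.403).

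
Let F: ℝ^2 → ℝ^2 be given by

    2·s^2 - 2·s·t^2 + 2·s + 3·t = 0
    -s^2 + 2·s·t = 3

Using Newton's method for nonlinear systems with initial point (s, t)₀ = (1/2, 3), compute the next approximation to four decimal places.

At (1/2, 3): F = (1.5000, -0.2500).
Jacobian J = [[4·s - 2·t^2 + 2, -4·s·t + 3], [-2·s + 2·t, 2·s]].
At the point, J = [[-14.0000, -3.0000], [5.0000, 1.0000]] (det J = 1.0000).
Solving J·Δ = −F gives Δ = (-0.7500, 4.0000).
Then the next iterate is (s, t)₁ = (-0.2500, 7.0000).

(-0.2500, 7.0000)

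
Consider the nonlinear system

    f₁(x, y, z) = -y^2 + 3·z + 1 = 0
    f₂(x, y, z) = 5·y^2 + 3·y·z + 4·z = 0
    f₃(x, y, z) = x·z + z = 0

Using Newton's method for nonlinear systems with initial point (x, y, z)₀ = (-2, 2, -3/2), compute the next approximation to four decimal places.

(-1.7418, 0.9595, -0.3873)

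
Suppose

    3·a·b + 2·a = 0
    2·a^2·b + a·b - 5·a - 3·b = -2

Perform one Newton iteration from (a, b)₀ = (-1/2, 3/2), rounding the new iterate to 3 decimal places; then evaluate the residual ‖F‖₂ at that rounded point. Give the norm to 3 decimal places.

At (-1/2, 3/2): F = (-3.250, 0.000).
Jacobian J = [[3·b + 2, 3·a], [4·a·b + b - 5, 2·a^2 + a - 3]].
At the point, J = [[6.500, -1.500], [-6.500, -3.000]] (det J = -29.250).
Solving J·Δ = −F gives Δ = (0.333, -0.722).
Then the next iterate is (a, b)₁ = (-0.167, 0.778).
Re-evaluating at (-0.167, 0.778): F = (-0.72378, 0.41447), so ‖F‖₂ = 0.834.

0.834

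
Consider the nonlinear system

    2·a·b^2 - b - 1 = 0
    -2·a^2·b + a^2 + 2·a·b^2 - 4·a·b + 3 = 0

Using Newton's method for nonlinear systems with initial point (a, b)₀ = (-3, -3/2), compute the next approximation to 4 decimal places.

At (-3, -3/2): F = (-13.0000, 7.5000).
Jacobian J = [[2·b^2, 4·a·b - 1], [-4·a·b + 2·a + 2·b^2 - 4·b, -2·a^2 + 4·a·b - 4·a]].
At the point, J = [[4.5000, 17.0000], [-13.5000, 12.0000]] (det J = 283.5000).
Solving J·Δ = −F gives Δ = (1.0000, 0.5000).
Then the next iterate is (a, b)₁ = (-2.0000, -1.0000).

(-2.0000, -1.0000)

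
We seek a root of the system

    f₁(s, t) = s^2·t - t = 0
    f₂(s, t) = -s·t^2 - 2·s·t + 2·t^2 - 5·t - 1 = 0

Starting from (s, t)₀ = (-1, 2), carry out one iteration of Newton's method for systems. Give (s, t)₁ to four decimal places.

At (-1, 2): F = (0.0000, 5.0000).
Jacobian J = [[2·s·t, s^2 - 1], [-t^2 - 2·t, -2·s·t - 2·s + 4·t - 5]].
At the point, J = [[-4.0000, 0.0000], [-8.0000, 9.0000]] (det J = -36.0000).
Solving J·Δ = −F gives Δ = (0.0000, -0.5556).
Then the next iterate is (s, t)₁ = (-1.0000, 1.4444).

(-1.0000, 1.4444)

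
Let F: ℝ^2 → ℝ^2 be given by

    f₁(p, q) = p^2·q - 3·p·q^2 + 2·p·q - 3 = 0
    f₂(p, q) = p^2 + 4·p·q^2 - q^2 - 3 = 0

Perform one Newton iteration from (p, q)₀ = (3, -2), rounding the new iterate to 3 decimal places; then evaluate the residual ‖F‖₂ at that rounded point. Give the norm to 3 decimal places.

At (3, -2): F = (-69.000, 50.000).
Jacobian J = [[2·p·q - 3·q^2 + 2·q, p^2 - 6·p·q + 2·p], [2·p + 4·q^2, 8·p·q - 2·q]].
At the point, J = [[-28.000, 51.000], [22.000, -44.000]] (det J = 110.000).
Solving J·Δ = −F gives Δ = (-4.418, -1.073).
Then the next iterate is (p, q)₁ = (-1.418, -3.073).
Re-evaluating at (-1.418, -3.073): F = (39.70799, -63.99517), so ‖F‖₂ = 75.313.

75.313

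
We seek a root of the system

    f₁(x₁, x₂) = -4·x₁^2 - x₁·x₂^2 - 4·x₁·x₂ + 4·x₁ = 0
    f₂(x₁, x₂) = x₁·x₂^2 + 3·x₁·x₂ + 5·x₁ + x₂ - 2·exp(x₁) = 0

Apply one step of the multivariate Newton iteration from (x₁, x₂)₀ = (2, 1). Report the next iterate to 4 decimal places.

At (2, 1): F = (-18.0000, 4.221888).
Jacobian J = [[-8·x₁ - x₂^2 - 4·x₂ + 4, -2·x₁·x₂ - 4·x₁], [x₂^2 + 3·x₂ - 2·exp(x₁) + 5, 2·x₁·x₂ + 3·x₁ + 1]].
At the point, J = [[-17.0000, -12.0000], [-5.778112, 11.0000]] (det J = -256.337346).
Solving J·Δ = −F gives Δ = (-0.5748, -0.6857).
Then the next iterate is (x₁, x₂)₁ = (1.4252, 0.3143).

(1.4252, 0.3143)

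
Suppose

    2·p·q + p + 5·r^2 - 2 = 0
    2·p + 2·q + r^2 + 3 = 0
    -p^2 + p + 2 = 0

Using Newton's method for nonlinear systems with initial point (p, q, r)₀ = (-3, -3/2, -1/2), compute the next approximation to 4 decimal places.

(-1.5714, -0.4464, -1.2857)

At (-3, -3/2, -1/2): F = (5.2500, -5.7500, -10.0000).
Jacobian J = [[2·q + 1, 2·p, 10·r], [2, 2, 2·r], [-2·p + 1, 0, 0]].
At the point, J = [[-2.0000, -6.0000, -5.0000], [2.0000, 2.0000, -1.0000], [7.0000, 0.0000, 0.0000]] (det J = 112.0000).
Solving J·Δ = −F gives Δ = (1.4286, 1.0536, -0.7857).
Then the next iterate is (p, q, r)₁ = (-1.5714, -0.4464, -1.2857).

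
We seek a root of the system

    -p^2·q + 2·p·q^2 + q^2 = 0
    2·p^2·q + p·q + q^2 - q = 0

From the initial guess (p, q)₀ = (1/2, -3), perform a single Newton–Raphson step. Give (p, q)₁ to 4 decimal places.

(0.4905, -1.4857)

At (1/2, -3): F = (18.7500, 9.0000).
Jacobian J = [[-2·p·q + 2·q^2, -p^2 + 4·p·q + 2·q], [4·p·q + q, 2·p^2 + p + 2·q - 1]].
At the point, J = [[21.0000, -12.2500], [-9.0000, -6.0000]] (det J = -236.2500).
Solving J·Δ = −F gives Δ = (-0.0095, 1.5143).
Then the next iterate is (p, q)₁ = (0.4905, -1.4857).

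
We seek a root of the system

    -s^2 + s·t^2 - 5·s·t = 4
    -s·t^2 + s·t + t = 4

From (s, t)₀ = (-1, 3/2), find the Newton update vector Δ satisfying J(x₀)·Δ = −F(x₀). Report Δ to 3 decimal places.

At (-1, 3/2): F = (0.250, -1.750).
Jacobian J = [[-2·s + t^2 - 5·t, 2·s·t - 5·s], [-t^2 + t, -2·s·t + s + 1]].
At the point, J = [[-3.250, 2.000], [-0.750, 3.000]] (det J = -8.250).
Solving J·Δ = −F gives Δ = (0.515, 0.712).

(0.515, 0.712)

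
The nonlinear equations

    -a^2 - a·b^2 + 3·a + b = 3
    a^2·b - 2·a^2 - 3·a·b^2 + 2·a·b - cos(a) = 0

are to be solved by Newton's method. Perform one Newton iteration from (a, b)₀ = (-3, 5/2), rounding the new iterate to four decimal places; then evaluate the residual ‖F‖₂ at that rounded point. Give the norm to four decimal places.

At (-3, 5/2): F = (0.2500, 46.739992).
Jacobian J = [[-2·a - b^2 + 3, -2·a·b + 1], [2·a·b - 4·a - 3·b^2 + 2·b + sin(a), a^2 - 6·a·b + 2·a]].
At the point, J = [[2.7500, 16.0000], [-16.891120, 48.0000]] (det J = 402.257920).
Solving J·Δ = −F gives Δ = (1.8293, -0.3300).
Then the next iterate is (a, b)₁ = (-1.1707, 2.1700).
Re-evaluating at (-1.1707, 2.1700): F = (-0.199929, 11.300774), so ‖F‖₂ = 11.3025.

11.3025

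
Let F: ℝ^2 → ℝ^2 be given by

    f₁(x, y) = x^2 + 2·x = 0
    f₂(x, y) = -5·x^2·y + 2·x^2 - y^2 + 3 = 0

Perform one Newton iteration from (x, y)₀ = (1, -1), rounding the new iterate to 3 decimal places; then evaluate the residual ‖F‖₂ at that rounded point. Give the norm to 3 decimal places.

1.457

At (1, -1): F = (3.000, 9.000).
Jacobian J = [[2·x + 2, 0], [-10·x·y + 4·x, -5·x^2 - 2·y]].
At the point, J = [[4.000, 0.000], [14.000, -3.000]] (det J = -12.000).
Solving J·Δ = −F gives Δ = (-0.750, -0.500).
Then the next iterate is (x, y)₁ = (0.250, -1.500).
Re-evaluating at (0.250, -1.500): F = (0.56250, 1.34375), so ‖F‖₂ = 1.457.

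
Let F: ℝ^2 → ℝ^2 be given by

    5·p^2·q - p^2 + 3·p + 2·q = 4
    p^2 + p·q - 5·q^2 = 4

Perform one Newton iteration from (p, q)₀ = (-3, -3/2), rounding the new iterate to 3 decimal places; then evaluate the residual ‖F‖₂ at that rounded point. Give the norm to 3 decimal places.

At (-3, -3/2): F = (-92.500, -1.750).
Jacobian J = [[10·p·q - 2·p + 3, 5·p^2 + 2], [2·p + q, p - 10·q]].
At the point, J = [[54.000, 47.000], [-7.500, 12.000]] (det J = 1000.500).
Solving J·Δ = −F gives Δ = (1.027, 0.788).
Then the next iterate is (p, q)₁ = (-1.973, -0.712).
Re-evaluating at (-1.973, -0.712): F = (-29.09384, -1.23721), so ‖F‖₂ = 29.120.

29.120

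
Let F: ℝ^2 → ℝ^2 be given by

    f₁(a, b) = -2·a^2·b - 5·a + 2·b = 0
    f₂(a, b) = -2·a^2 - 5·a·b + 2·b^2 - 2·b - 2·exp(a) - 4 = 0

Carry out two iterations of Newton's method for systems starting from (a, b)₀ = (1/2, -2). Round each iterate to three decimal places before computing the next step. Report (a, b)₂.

(-3.049, -6.893)

At (1/2, -2): F = (-5.500, 9.20256).
Jacobian J = [[-4·a·b - 5, -2·a^2 + 2], [-4·a - 5·b - 2·exp(a), -5·a + 4·b - 2]].
At the point, J = [[-1.000, 1.500], [4.70256, -12.500]] (det J = 5.44616).
Solving J·Δ = −F gives Δ = (-10.089, -3.059).
Then the next iterate is (a, b)₁ = (-9.589, -5.059).
Round to (-9.589, -5.059) and repeat: F = (968.16618, -369.14677), J = [[-199.04300, -181.89784], [63.65086, 25.709]].
Δ = (6.540, -1.834), so (a, b)₂ = (-3.049, -6.893).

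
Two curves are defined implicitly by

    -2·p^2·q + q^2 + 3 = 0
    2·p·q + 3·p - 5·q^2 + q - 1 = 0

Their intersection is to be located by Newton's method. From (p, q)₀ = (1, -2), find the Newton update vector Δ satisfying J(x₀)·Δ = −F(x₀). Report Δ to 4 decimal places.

At (1, -2): F = (11.0000, -24.0000).
Jacobian J = [[-4·p·q, -2·p^2 + 2·q], [2·q + 3, 2·p - 10·q + 1]].
At the point, J = [[8.0000, -6.0000], [-1.0000, 23.0000]] (det J = 178.0000).
Solving J·Δ = −F gives Δ = (-0.6124, 1.0169).

(-0.6124, 1.0169)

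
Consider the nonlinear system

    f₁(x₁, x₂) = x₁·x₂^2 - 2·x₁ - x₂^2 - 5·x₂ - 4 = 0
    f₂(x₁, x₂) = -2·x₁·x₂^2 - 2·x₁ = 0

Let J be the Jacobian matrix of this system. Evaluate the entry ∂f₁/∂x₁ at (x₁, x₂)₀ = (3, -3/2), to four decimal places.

∂f₁/∂x₁ = x₂^2 - 2.
At (3, -3/2) this is 0.2500.

0.2500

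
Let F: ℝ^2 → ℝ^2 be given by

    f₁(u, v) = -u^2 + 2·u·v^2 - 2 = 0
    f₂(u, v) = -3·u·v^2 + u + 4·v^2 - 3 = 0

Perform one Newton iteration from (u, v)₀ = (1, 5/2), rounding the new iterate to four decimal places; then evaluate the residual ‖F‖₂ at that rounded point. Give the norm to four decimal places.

At (1, 5/2): F = (9.5000, 4.2500).
Jacobian J = [[-2·u + 2·v^2, 4·u·v], [-3·v^2 + 1, -6·u·v + 8·v]].
At the point, J = [[10.5000, 10.0000], [-17.7500, 5.0000]] (det J = 230.0000).
Solving J·Δ = −F gives Δ = (-0.0217, -0.9272).
Then the next iterate is (u, v)₁ = (0.9783, 1.5728).
Re-evaluating at (0.9783, 1.5728): F = (1.882970, 0.613038), so ‖F‖₂ = 1.9803.

1.9803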